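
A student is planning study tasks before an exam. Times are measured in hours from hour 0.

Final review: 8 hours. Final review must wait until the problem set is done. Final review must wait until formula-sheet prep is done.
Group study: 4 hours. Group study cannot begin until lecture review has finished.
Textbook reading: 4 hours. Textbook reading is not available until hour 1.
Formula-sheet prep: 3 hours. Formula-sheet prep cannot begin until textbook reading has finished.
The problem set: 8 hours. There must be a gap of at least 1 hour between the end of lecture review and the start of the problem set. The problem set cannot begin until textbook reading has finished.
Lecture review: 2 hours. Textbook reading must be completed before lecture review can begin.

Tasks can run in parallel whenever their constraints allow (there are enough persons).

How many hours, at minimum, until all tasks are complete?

24

Textbook reading cannot begin until its own release at hour 1. It runs from hour 1 to 1 + 4 = hour 5.
Formula-sheet prep cannot begin until textbook reading (finishes hour 5). It runs from hour 5 to 5 + 3 = hour 8.
After textbook reading (finishes hour 5), lecture review can start at hour 5 and finishes at hour 7.
After lecture review (finishes hour 7), group study can start at hour 7 and finishes at hour 11.
The problem set has to wait for lecture review (finishes hour 7, plus 1-hour gap → hour 8); textbook reading (finishes hour 5). The latest of these is hour 8, so the problem set runs hour 8 to 8 + 8 = hour 16.
Final review cannot start until the problem set (finishes hour 16); formula-sheet prep (finishes hour 8). The controlling bound is hour 16, so final review finishes at 16 + 8 = hour 24.
All tasks are finished once the last one completes. Finish times: Textbook reading at 5, Lecture review at 7, The problem set at 16, Group study at 11, Formula-sheet prep at 8, Final review at 24. The latest is hour 24.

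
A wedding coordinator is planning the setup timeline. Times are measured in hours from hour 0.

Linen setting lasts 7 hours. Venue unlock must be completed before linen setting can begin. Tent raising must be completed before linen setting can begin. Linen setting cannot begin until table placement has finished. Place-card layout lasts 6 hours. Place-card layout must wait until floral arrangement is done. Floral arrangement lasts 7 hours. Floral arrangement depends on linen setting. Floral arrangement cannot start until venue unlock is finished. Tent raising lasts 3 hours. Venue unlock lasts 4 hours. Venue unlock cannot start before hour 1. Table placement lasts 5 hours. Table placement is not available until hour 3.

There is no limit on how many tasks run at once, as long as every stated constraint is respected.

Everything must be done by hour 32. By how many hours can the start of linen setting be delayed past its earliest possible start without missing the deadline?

4

Table placement cannot begin until its own release at hour 3. It runs from hour 3 to 3 + 5 = hour 8.
Tent raising has no prerequisites, so it starts at hour 0 and finishes at hour 3.
Venue unlock waits on its own release at hour 1, so it starts at hour 1 and finishes at 1 + 4 = hour 5.
For linen setting: venue unlock (finishes hour 5); tent raising (finishes hour 3); table placement (finishes hour 8). Taking the maximum gives a start of hour 8, and it finishes at 8 + 7 = hour 15.

Working backward from the deadline:
Place-card layout has no dependents, so it just needs to finish by hour 32. Starting by 32 − 6 = hour 26 achieves that.
Floral arrangement must finish before place-card layout (must start by hour 26). With a 7-hour duration, floral arrangement must start by 26 − 7 = hour 19.
Linen setting has to be done before floral arrangement (must start by hour 19). That means finishing by hour 19, i.e. starting by 19 − 7 = hour 12.
So linen setting can start as early as hour 8 and as late as hour 12, giving 12 − 8 = 4 hours of slack.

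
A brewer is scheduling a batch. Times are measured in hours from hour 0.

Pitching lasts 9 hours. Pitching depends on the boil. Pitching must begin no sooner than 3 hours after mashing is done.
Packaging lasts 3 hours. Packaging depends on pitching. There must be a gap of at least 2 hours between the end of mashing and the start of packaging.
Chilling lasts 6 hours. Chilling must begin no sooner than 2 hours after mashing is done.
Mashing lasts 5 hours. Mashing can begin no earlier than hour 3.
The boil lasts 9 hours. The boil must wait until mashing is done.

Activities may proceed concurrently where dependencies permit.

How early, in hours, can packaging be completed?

29

Mashing cannot begin until its own release at hour 3. It runs from hour 3 to 3 + 5 = hour 8.
The boil cannot begin until mashing (finishes hour 8). It runs from hour 8 to 8 + 9 = hour 17.
For pitching: the boil (finishes hour 17); mashing (finishes hour 8, plus 3-hour gap → hour 11). Taking the maximum gives a start of hour 17, and it finishes at 17 + 9 = hour 26.
For packaging: pitching (finishes hour 26); mashing (finishes hour 8, plus 2-hour gap → hour 10). Taking the maximum gives a start of hour 26, and it finishes at 26 + 3 = hour 29.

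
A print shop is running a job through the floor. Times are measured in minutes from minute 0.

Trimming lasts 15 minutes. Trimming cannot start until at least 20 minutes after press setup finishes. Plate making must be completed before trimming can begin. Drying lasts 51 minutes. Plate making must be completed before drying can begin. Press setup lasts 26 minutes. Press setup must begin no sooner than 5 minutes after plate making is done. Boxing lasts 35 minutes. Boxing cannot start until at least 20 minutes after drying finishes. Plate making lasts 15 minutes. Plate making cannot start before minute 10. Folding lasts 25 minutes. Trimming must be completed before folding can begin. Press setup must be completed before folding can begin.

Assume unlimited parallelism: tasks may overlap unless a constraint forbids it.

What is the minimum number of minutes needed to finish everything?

131

After its own release at minute 10, plate making can start at minute 10 and finishes at minute 25.
After plate making (finishes minute 25), drying can start at minute 25 and finishes at minute 76.
After drying (finishes minute 76, plus 20-minute gap → minute 96), boxing can start at minute 96 and finishes at minute 131.
Press setup waits on plate making (finishes minute 25, plus 5-minute gap → minute 30), so it starts at minute 30 and finishes at 30 + 26 = minute 56.
Trimming needs all of press setup (finishes minute 56, plus 20-minute gap → minute 76); plate making (finishes minute 25). That puts its earliest start at minute 76; it finishes at 76 + 15 = minute 91.
For folding: trimming (finishes minute 91); press setup (finishes minute 56). Taking the maximum gives a start of minute 91, and it finishes at 91 + 25 = minute 116.
All tasks are finished once the last one completes. Finish times: Plate making at 25, Press setup at 56, Drying at 76, Trimming at 91, Folding at 116, Boxing at 131. The latest is minute 131.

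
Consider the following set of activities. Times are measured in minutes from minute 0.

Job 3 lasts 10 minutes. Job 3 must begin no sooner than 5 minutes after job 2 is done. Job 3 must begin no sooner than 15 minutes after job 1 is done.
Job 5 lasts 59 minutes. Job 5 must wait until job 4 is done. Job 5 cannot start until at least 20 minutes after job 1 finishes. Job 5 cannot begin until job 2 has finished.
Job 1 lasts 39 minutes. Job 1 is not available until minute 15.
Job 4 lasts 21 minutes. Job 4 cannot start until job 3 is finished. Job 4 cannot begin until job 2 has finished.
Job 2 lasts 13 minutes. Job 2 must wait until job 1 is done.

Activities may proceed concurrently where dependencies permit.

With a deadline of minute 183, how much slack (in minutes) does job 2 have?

21

After its own release at minute 15, job 1 can start at minute 15 and finishes at minute 54.
Job 2 waits on job 1 (finishes minute 54), so it starts at minute 54 and finishes at 54 + 13 = minute 67.

Working backward from the deadline:
To finish by minute 183, job 5 (duration 59) must start no later than minute 124.
Job 4 has to be done before job 5 (must start by minute 124). That means finishing by minute 124, i.e. starting by 124 − 21 = minute 103.
Job 3 must finish before job 4 (must start by minute 103). With a 10-minute duration, job 3 must start by 103 − 10 = minute 93.
Job 2 must finish in time for job 3 (must start by minute 93, minus 5-minute gap → minute 88); job 4 (must start by minute 103); job 5 (must start by minute 124). The tightest is minute 88, so job 2 must start by 88 − 13 = minute 75.
So job 2 can start as early as minute 54 and as late as minute 75, giving 75 − 54 = 21 minutes of slack.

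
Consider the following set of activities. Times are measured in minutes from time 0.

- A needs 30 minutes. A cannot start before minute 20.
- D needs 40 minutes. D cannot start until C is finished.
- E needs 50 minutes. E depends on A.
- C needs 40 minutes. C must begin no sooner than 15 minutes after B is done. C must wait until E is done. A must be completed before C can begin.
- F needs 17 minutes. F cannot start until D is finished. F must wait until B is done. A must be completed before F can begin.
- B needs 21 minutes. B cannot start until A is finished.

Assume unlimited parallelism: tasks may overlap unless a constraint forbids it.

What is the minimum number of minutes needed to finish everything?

197

After its own release at minute 20, A can start at minute 20 and finishes at minute 50.
After A (finishes minute 50), E can start at minute 50 and finishes at minute 100.
B waits on A (finishes minute 50), so it starts at minute 50 and finishes at 50 + 21 = minute 71.
C needs all of B (finishes minute 71, plus 15-minute gap → minute 86); E (finishes minute 100); A (finishes minute 50). That puts its earliest start at minute 100; it finishes at 100 + 40 = minute 140.
D waits on C (finishes minute 140), so it starts at minute 140 and finishes at 140 + 40 = minute 180.
F has to wait for D (finishes minute 180); B (finishes minute 71); A (finishes minute 50). The latest of these is minute 180, so F runs minute 180 to 180 + 17 = minute 197.
All tasks are finished once the last one completes. Finish times: A at 50, B at 71, C at 140, D at 180, E at 100, F at 197. The latest is minute 197.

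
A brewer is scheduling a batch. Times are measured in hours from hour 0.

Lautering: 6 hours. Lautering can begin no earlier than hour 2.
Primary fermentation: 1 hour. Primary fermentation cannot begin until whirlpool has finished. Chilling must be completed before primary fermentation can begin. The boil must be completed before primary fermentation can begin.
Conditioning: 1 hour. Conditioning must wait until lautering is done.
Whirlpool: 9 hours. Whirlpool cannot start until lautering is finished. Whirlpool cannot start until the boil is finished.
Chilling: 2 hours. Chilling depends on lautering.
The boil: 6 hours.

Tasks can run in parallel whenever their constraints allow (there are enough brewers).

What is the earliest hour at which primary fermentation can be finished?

The boil has no prerequisites, so it starts at hour 0 and finishes at hour 6.
After its own release at hour 2, lautering can start at hour 2 and finishes at hour 8.
Chilling cannot begin until lautering (finishes hour 8). It runs from hour 8 to 8 + 2 = hour 10.
For whirlpool: lautering (finishes hour 8); the boil (finishes hour 6). Taking the maximum gives a start of hour 8, and it finishes at 8 + 9 = hour 17.
Primary fermentation cannot start until whirlpool (finishes hour 17); chilling (finishes hour 10); the boil (finishes hour 6). The controlling bound is hour 17, so primary fermentation finishes at 17 + 1 = hour 18.

18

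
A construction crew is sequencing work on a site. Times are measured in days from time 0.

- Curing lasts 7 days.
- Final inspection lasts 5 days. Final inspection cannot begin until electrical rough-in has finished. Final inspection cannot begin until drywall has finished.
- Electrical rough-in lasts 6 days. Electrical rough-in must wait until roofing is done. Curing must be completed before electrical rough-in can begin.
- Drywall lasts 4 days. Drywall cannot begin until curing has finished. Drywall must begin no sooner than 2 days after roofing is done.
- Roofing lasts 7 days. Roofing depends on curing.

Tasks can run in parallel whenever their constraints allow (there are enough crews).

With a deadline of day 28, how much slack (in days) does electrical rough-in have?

Curing can start immediately at day 0; it finishes at day 7.
Roofing waits on curing (finishes day 7), so it starts at day 7 and finishes at 7 + 7 = day 14.
Electrical rough-in cannot start until roofing (finishes day 14); curing (finishes day 7). The controlling bound is day 14, so electrical rough-in finishes at 14 + 6 = day 20.

Working backward from the deadline:
Final inspection has no dependents, so it just needs to finish by day 28. Starting by 28 − 5 = day 23 achieves that.
Since final inspection (must start by day 23) depends on it, electrical rough-in must finish by day 23. Backing off its 6-day duration gives a latest start of day 17.
So electrical rough-in can start as early as day 14 and as late as day 17, giving 17 − 14 = 3 days of slack.

3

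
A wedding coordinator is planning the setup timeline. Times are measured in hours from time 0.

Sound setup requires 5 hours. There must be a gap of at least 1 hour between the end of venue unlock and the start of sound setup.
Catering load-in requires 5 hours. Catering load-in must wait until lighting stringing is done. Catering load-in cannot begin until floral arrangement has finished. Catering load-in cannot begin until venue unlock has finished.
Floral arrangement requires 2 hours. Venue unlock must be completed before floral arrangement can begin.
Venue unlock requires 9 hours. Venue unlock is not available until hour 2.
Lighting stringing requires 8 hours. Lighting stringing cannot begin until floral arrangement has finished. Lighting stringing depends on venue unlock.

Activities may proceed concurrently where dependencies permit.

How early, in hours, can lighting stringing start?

Venue unlock waits on its own release at hour 2, so it starts at hour 2 and finishes at 2 + 9 = hour 11.
After venue unlock (finishes hour 11), floral arrangement can start at hour 11 and finishes at hour 13.
Lighting stringing waits on floral arrangement (finishes hour 13); venue unlock (finishes hour 11). The latest of these is hour 13, which is the earliest lighting stringing can start.

13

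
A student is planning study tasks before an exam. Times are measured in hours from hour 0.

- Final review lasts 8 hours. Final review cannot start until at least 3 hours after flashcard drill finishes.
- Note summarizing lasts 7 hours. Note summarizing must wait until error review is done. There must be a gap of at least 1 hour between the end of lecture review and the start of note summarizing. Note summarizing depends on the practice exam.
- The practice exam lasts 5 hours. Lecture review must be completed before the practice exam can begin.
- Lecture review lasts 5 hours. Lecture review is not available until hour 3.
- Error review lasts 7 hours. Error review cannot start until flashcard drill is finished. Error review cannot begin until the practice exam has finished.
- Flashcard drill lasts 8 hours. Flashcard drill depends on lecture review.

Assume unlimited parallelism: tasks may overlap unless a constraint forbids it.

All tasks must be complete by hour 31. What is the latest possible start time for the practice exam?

Note summarizing must finish by hour 31; it takes 7 hours, so it must start by 31 − 7 = hour 24.
Error review feeds into note summarizing (must start by hour 24); so error review must finish by hour 24 and therefore start by hour 17.
The practice exam must finish in time for error review (must start by hour 17); note summarizing (must start by hour 24). The tightest is hour 17, so the practice exam must start by 17 − 5 = hour 12.

12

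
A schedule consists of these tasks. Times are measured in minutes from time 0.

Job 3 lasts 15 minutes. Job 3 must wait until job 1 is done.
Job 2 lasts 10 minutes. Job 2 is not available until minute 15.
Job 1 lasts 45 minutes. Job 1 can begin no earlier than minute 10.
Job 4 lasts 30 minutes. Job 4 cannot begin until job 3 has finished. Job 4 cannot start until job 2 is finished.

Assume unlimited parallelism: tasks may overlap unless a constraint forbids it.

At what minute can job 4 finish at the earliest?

After its own release at minute 15, job 2 can start at minute 15 and finishes at minute 25.
Job 1 cannot begin until its own release at minute 10. It runs from minute 10 to 10 + 45 = minute 55.
After job 1 (finishes minute 55), job 3 can start at minute 55 and finishes at minute 70.
Job 4 has to wait for job 3 (finishes minute 70); job 2 (finishes minute 25). The latest of these is minute 70, so job 4 runs minute 70 to 70 + 30 = minute 100.

100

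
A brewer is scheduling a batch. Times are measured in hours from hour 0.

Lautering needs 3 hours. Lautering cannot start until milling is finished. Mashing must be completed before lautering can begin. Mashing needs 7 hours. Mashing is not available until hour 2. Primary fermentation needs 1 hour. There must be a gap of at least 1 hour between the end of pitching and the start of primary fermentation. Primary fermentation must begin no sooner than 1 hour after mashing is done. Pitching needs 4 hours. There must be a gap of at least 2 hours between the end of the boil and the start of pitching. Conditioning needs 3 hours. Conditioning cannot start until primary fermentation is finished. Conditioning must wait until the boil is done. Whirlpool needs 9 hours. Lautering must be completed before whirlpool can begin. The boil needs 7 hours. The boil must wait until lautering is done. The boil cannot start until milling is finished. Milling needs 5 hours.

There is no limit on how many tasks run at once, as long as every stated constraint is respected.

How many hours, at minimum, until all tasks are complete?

30

Mashing cannot begin until its own release at hour 2. It runs from hour 2 to 2 + 7 = hour 9.
Nothing blocks milling, so it runs from hour 0 to hour 5.
Lautering needs all of milling (finishes hour 5); mashing (finishes hour 9). That puts its earliest start at hour 9; it finishes at 9 + 3 = hour 12.
Whirlpool waits on lautering (finishes hour 12), so it starts at hour 12 and finishes at 12 + 9 = hour 21.
The boil cannot start until lautering (finishes hour 12); milling (finishes hour 5). The controlling bound is hour 12, so the boil finishes at 12 + 7 = hour 19.
After the boil (finishes hour 19, plus 2-hour gap → hour 21), pitching can start at hour 21 and finishes at hour 25.
Primary fermentation has to wait for pitching (finishes hour 25, plus 1-hour gap → hour 26); mashing (finishes hour 9, plus 1-hour gap → hour 10). The latest of these is hour 26, so primary fermentation runs hour 26 to 26 + 1 = hour 27.
Conditioning cannot start until primary fermentation (finishes hour 27); the boil (finishes hour 19). The controlling bound is hour 27, so conditioning finishes at 27 + 3 = hour 30.
All tasks are finished once the last one completes. Finish times: Milling at 5, Mashing at 9, Lautering at 12, The boil at 19, Whirlpool at 21, Pitching at 25, Primary fermentation at 27, Conditioning at 30. The latest is hour 30.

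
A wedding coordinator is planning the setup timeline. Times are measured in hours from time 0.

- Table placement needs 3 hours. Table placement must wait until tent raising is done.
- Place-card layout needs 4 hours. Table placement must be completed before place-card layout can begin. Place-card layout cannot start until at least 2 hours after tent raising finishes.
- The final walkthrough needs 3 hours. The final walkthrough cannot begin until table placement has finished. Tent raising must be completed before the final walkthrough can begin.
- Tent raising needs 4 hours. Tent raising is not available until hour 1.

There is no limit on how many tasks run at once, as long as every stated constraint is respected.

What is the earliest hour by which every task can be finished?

12

After its own release at hour 1, tent raising can start at hour 1 and finishes at hour 5.
Table placement waits on tent raising (finishes hour 5), so it starts at hour 5 and finishes at 5 + 3 = hour 8.
The final walkthrough needs all of table placement (finishes hour 8); tent raising (finishes hour 5). That puts its earliest start at hour 8; it finishes at 8 + 3 = hour 11.
Place-card layout cannot start until table placement (finishes hour 8); tent raising (finishes hour 5, plus 2-hour gap → hour 7). The controlling bound is hour 8, so place-card layout finishes at 8 + 4 = hour 12.
All tasks are finished once the last one completes. Finish times: Tent raising at 5, Table placement at 8, Place-card layout at 12, The final walkthrough at 11. The latest is hour 12.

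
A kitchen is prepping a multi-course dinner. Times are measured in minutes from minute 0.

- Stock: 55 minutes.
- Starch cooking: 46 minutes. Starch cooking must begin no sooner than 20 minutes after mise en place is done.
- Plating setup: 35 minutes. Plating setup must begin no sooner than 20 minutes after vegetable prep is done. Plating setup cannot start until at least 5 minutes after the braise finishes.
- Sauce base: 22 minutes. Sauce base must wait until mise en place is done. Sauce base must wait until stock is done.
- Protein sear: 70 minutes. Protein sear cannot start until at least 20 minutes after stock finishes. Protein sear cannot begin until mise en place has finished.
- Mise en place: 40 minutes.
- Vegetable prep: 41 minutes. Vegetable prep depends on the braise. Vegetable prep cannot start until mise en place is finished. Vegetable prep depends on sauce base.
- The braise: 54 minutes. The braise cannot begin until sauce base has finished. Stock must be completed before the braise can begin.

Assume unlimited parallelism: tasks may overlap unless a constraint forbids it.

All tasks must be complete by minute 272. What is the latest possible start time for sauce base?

100

Nothing follows plating setup; the deadline of minute 272 is its only limit. It must start by 272 − 35 = minute 237.
Vegetable prep has to be done before plating setup (must start by minute 237, minus 20-minute gap → minute 217). That means finishing by minute 217, i.e. starting by 217 − 41 = minute 176.
The braise feeds vegetable prep (must start by minute 176); plating setup (must start by minute 237, minus 5-minute gap → minute 232). Taking the minimum, the braise must finish by minute 176 and start by 176 − 54 = minute 122.
For sauce base: the braise (must start by minute 122); vegetable prep (must start by minute 176). The most restrictive is minute 122; with a 22-minute duration, sauce base must start by minute 100.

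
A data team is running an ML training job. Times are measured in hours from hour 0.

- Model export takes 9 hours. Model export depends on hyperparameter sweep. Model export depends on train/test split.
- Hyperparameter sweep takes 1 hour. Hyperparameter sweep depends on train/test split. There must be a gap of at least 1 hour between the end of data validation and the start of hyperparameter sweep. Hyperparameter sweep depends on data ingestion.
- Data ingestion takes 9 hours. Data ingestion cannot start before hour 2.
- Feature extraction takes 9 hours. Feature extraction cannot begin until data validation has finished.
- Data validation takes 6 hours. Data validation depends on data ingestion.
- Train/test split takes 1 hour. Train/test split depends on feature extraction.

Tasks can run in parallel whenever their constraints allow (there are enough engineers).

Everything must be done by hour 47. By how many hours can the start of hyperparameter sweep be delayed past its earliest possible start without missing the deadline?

After its own release at hour 2, data ingestion can start at hour 2 and finishes at hour 11.
Data validation waits on data ingestion (finishes hour 11), so it starts at hour 11 and finishes at 11 + 6 = hour 17.
Feature extraction waits on data validation (finishes hour 17), so it starts at hour 17 and finishes at 17 + 9 = hour 26.
Train/test split waits on feature extraction (finishes hour 26), so it starts at hour 26 and finishes at 26 + 1 = hour 27.
Hyperparameter sweep has to wait for train/test split (finishes hour 27); data validation (finishes hour 17, plus 1-hour gap → hour 18); data ingestion (finishes hour 11). The latest of these is hour 27, so hyperparameter sweep runs hour 27 to 27 + 1 = hour 28.

Working backward from the deadline:
To finish by hour 47, model export (duration 9) must start no later than hour 38.
Hyperparameter sweep has to be done before model export (must start by hour 38). That means finishing by hour 38, i.e. starting by 38 − 1 = hour 37.
So hyperparameter sweep can start as early as hour 27 and as late as hour 37, giving 37 − 27 = 10 hours of slack.

10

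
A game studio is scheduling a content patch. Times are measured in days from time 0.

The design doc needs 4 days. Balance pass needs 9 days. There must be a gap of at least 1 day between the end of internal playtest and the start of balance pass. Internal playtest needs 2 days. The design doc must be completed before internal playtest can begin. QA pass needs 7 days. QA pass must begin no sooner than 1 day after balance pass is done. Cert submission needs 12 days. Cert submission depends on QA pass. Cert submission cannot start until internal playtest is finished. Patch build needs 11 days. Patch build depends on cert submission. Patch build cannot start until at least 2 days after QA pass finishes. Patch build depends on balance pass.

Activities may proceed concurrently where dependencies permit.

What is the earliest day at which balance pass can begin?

Nothing blocks the design doc, so it runs from day 0 to day 4.
Internal playtest waits on the design doc (finishes day 4), so it starts at day 4 and finishes at 4 + 2 = day 6.
Balance pass waits on internal playtest (finishes day 6, plus 1-day gap → day 7), so the earliest it can start is day 7.

7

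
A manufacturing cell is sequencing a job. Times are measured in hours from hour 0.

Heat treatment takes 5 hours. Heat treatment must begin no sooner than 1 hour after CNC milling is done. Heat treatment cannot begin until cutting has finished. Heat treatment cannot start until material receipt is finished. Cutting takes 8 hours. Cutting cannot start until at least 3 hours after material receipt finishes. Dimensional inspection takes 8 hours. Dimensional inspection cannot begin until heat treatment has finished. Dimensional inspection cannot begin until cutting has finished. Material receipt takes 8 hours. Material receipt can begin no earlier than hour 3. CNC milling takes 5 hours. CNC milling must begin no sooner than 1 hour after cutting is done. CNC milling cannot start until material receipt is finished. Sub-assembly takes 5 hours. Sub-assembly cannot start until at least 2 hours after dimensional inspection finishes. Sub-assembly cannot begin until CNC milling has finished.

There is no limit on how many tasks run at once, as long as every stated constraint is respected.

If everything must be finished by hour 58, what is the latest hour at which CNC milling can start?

32

Sub-assembly has no dependents, so it just needs to finish by hour 58. Starting by 58 − 5 = hour 53 achieves that.
Dimensional inspection must finish before sub-assembly (must start by hour 53, minus 2-hour gap → hour 51). With an 8-hour duration, dimensional inspection must start by 51 − 8 = hour 43.
Since dimensional inspection (must start by hour 43) depends on it, heat treatment must finish by hour 43. Backing off its 5-hour duration gives a latest start of hour 38.
For CNC milling: heat treatment (must start by hour 38, minus 1-hour gap → hour 37); sub-assembly (must start by hour 53). The most restrictive is hour 37; with a 5-hour duration, CNC milling must start by hour 32.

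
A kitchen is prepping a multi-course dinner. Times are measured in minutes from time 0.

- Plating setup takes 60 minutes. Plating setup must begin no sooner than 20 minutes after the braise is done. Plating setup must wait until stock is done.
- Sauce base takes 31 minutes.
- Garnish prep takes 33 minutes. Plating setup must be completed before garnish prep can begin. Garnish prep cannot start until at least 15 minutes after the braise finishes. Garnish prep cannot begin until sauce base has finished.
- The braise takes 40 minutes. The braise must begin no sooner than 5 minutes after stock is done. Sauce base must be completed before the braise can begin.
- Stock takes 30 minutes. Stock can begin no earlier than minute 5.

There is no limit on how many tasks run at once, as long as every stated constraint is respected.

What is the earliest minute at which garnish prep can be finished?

Nothing blocks sauce base, so it runs from minute 0 to minute 31.
Stock waits on its own release at minute 5, so it starts at minute 5 and finishes at 5 + 30 = minute 35.
The braise has to wait for stock (finishes minute 35, plus 5-minute gap → minute 40); sauce base (finishes minute 31). The latest of these is minute 40, so the braise runs minute 40 to 40 + 40 = minute 80.
For plating setup: the braise (finishes minute 80, plus 20-minute gap → minute 100); stock (finishes minute 35). Taking the maximum gives a start of minute 100, and it finishes at 100 + 60 = minute 160.
Garnish prep has to wait for plating setup (finishes minute 160); the braise (finishes minute 80, plus 15-minute gap → minute 95); sauce base (finishes minute 31). The latest of these is minute 160, so garnish prep runs minute 160 to 160 + 33 = minute 193.

193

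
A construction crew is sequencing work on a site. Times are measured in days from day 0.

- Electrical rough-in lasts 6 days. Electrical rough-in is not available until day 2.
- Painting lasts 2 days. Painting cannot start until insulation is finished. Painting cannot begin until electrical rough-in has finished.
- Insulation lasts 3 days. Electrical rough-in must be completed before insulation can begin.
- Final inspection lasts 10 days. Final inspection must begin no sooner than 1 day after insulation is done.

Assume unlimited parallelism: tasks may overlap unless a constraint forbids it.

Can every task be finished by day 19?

After its own release at day 2, electrical rough-in can start at day 2 and finishes at day 8.
After electrical rough-in (finishes day 8), insulation can start at day 8 and finishes at day 11.
Final inspection waits on insulation (finishes day 11, plus 1-day gap → day 12), so it starts at day 12 and finishes at 12 + 10 = day 22.
Painting has to wait for insulation (finishes day 11); electrical rough-in (finishes day 8). The latest of these is day 11, so painting runs day 11 to 11 + 2 = day 13.
The earliest everything can be done is day 22, which is after the deadline of 19, so it is not possible.

No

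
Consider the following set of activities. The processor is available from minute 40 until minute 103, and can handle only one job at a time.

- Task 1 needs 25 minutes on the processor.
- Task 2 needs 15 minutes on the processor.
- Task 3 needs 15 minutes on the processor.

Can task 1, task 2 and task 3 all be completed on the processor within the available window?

Yes

The processor window is 103 − 40 = 63 minutes.
Running back to back, the jobs need 25 + 15 + 15 = 55 minutes on the processor.
Since 55 ≤ 63, they fit within the window.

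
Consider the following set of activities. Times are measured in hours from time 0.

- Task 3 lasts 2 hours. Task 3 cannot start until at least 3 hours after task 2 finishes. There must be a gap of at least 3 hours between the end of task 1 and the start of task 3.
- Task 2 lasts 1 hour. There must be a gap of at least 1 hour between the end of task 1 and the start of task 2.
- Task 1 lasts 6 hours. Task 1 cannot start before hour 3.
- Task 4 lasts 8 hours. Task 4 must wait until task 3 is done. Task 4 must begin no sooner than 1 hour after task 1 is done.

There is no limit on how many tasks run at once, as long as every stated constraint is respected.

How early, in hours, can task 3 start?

Task 1 cannot begin until its own release at hour 3. It runs from hour 3 to 3 + 6 = hour 9.
After task 1 (finishes hour 9, plus 1-hour gap → hour 10), task 2 can start at hour 10 and finishes at hour 11.
Task 3 waits on task 2 (finishes hour 11, plus 3-hour gap → hour 14); task 1 (finishes hour 9, plus 3-hour gap → hour 12). The latest of these is hour 14, which is the earliest task 3 can start.

14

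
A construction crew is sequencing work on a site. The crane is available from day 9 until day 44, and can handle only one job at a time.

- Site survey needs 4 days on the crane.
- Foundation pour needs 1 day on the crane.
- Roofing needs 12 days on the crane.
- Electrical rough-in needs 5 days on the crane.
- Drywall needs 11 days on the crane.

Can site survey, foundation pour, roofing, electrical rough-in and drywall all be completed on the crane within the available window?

Yes

The crane window is 44 − 9 = 35 days.
Running back to back, the jobs need 4 + 1 + 12 + 5 + 11 = 33 days on the crane.
Since 33 ≤ 35, they fit within the window.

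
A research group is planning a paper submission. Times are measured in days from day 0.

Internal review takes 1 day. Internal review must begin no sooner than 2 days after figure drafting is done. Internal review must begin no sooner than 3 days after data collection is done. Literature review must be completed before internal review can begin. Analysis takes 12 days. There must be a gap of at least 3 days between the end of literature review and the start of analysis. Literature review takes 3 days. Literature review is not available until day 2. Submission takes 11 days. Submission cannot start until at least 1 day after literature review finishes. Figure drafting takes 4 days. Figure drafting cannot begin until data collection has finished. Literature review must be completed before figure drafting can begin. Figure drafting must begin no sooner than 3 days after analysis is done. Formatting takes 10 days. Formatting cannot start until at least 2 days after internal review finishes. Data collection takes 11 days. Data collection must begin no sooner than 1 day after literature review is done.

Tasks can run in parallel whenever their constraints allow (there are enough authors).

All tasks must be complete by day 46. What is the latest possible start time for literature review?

Formatting must finish by day 46; it takes 10 days, so it must start by 46 − 10 = day 36.
Internal review has to be done before formatting (must start by day 36, minus 2-day gap → day 34). That means finishing by day 34, i.e. starting by 34 − 1 = day 33.
Figure drafting must finish before internal review (must start by day 33, minus 2-day gap → day 31). With a 4-day duration, figure drafting must start by 31 − 4 = day 27.
For data collection: figure drafting (must start by day 27); internal review (must start by day 33, minus 3-day gap → day 30). The most restrictive is day 27; with an 11-day duration, data collection must start by day 16.
Analysis has to be done before figure drafting (must start by day 27, minus 3-day gap → day 24). That means finishing by day 24, i.e. starting by 24 − 12 = day 12.
Submission has no dependents, so it just needs to finish by day 46. Starting by 46 − 11 = day 35 achieves that.
Literature review feeds data collection (must start by day 16, minus 1-day gap → day 15); analysis (must start by day 12, minus 3-day gap → day 9); figure drafting (must start by day 27); internal review (must start by day 33); submission (must start by day 35, minus 1-day gap → day 34). Taking the minimum, literature review must finish by day 9 and start by 9 − 3 = day 6.

6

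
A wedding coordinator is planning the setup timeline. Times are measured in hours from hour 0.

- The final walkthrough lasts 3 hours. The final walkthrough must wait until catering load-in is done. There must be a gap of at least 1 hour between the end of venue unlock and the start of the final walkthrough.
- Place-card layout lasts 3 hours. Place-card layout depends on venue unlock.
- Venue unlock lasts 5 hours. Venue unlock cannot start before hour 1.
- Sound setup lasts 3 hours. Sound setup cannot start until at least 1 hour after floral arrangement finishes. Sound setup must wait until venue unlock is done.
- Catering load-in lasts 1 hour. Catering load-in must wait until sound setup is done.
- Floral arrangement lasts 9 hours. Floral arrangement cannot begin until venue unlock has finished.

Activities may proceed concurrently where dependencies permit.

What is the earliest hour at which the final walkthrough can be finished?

Venue unlock cannot begin until its own release at hour 1. It runs from hour 1 to 1 + 5 = hour 6.
After venue unlock (finishes hour 6), floral arrangement can start at hour 6 and finishes at hour 15.
Sound setup cannot start until floral arrangement (finishes hour 15, plus 1-hour gap → hour 16); venue unlock (finishes hour 6). The controlling bound is hour 16, so sound setup finishes at 16 + 3 = hour 19.
Catering load-in waits on sound setup (finishes hour 19), so it starts at hour 19 and finishes at 19 + 1 = hour 20.
For the final walkthrough: catering load-in (finishes hour 20); venue unlock (finishes hour 6, plus 1-hour gap → hour 7). Taking the maximum gives a start of hour 20, and it finishes at 20 + 3 = hour 23.

23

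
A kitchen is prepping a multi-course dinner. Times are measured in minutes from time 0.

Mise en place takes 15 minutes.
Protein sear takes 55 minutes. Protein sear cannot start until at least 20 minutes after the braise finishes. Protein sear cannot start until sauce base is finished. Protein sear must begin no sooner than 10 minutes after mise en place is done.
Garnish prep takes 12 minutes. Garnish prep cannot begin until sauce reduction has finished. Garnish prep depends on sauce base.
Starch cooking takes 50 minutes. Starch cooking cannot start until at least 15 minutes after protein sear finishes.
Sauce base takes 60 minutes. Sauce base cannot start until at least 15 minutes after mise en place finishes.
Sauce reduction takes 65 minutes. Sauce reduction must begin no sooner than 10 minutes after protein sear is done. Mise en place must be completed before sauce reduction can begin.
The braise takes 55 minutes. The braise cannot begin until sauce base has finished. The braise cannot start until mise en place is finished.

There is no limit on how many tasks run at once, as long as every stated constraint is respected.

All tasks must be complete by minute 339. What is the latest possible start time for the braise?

To finish by minute 339, garnish prep (duration 12) must start no later than minute 327.
Sauce reduction feeds into garnish prep (must start by minute 327); so sauce reduction must finish by minute 327 and therefore start by minute 262.
To finish by minute 339, starch cooking (duration 50) must start no later than minute 289.
For protein sear: sauce reduction (must start by minute 262, minus 10-minute gap → minute 252); starch cooking (must start by minute 289, minus 15-minute gap → minute 274). The most restrictive is minute 252; with a 55-minute duration, protein sear must start by minute 197.
The braise has to be done before protein sear (must start by minute 197, minus 20-minute gap → minute 177). That means finishing by minute 177, i.e. starting by 177 − 55 = minute 122.

122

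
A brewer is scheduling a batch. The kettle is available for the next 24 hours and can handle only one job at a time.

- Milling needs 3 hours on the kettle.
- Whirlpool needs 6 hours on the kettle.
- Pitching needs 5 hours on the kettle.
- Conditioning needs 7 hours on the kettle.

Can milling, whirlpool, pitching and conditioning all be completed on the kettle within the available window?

Running back to back, the jobs need 3 + 6 + 5 + 7 = 21 hours on the kettle.
Since 21 ≤ 24, they fit within the window.

Yes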